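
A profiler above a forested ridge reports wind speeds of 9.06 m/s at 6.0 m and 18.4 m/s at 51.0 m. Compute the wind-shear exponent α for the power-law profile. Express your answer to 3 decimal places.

α ≈ 0.331

Power law: V₂/V₁ = (z₂/z₁)^α ⇒ α = ln(V₂/V₁) / ln(z₂/z₁)
α = ln(18.4/9.06) / ln(51.0/6.0) = ln(2.0309) / ln(8.5000)
  = 0.70848 / 2.14007 = 0.33106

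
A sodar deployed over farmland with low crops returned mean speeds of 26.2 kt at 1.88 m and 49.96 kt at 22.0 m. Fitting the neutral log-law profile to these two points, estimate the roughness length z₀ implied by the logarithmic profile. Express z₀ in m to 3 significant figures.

Log law: V(z) ∝ ln(z/z₀). With r = V₁/V₂ = 26.2/49.96 = 0.52442,
r · ln(z₂/z₀) = ln(z₁/z₀) ⇒ ln z₀ = (ln z₁ − r·ln z₂)/(1 − r)
ln z₀ = (0.63127 − 0.52442×3.09104) / 0.47558 = -2.0811
z₀ = exp(-2.0811) = 0.1248 m

z₀ ≈ 0.125 m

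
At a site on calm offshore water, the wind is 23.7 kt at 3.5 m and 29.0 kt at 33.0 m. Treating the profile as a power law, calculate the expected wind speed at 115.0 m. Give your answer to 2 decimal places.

32.45 kt

First find α: α = ln(V₂/V₁)/ln(z₂/z₁) = ln(29.0/23.7)/ln(33.0/3.5) = 0.20182/2.24374 = 0.0899
Extrapolate from 33.0 m to 115.0 m: V₃ = 29.0 × (115.0/33.0)^0.0899 = 29.0 × 1.1188 = 32.4464 kt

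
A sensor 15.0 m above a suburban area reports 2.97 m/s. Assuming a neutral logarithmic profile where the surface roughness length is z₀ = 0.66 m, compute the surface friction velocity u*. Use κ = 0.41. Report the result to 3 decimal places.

u* ≈ 0.390 m/s

Log law: V(z) = (u*/κ) · ln(z/z₀) ⇒ u* = κ · V / ln(z/z₀)
u* = 0.41 × 2.97 / ln(15.0/0.66) = 0.41 × 2.97 / 3.1236
   = 1.2177 / 3.1236 = 0.3898 m/s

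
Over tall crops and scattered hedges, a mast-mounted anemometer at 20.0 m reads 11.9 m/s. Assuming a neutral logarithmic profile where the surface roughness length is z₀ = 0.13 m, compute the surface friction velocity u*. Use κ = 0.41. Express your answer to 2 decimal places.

u* ≈ 0.97 m/s

Log law: V(z) = (u*/κ) · ln(z/z₀) ⇒ u* = κ · V / ln(z/z₀)
u* = 0.41 × 11.9 / ln(20.0/0.13) = 0.41 × 11.9 / 5.0360
   = 4.8790 / 5.0360 = 0.9688 m/s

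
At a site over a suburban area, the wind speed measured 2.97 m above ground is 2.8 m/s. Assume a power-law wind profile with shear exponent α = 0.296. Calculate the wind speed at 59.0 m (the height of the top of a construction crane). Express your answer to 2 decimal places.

6.78 m/s

Power-law profile: V₂ = V₁ · (z₂/z₁)^α
V₂ = 2.8 × (59.0/2.97)^0.296 = 2.8 × (19.8653)^0.296
    = 2.8 × 2.4223 = 6.7826 m/s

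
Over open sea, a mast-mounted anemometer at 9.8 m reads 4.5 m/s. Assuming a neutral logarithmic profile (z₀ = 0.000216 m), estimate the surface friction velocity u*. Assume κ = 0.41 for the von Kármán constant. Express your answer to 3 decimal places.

u* ≈ 0.172 m/s

Log law: V(z) = (u*/κ) · ln(z/z₀) ⇒ u* = κ · V / ln(z/z₀)
u* = 0.41 × 4.5 / ln(9.8/0.000216) = 0.41 × 4.5 / 10.7226
   = 1.8450 / 10.7226 = 0.1721 m/s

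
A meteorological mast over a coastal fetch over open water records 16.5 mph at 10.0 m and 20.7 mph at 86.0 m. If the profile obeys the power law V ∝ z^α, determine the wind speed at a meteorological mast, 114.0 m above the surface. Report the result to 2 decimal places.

21.32 mph

First find α: α = ln(V₂/V₁)/ln(z₂/z₁) = ln(20.7/16.5)/ln(86.0/10.0) = 0.22677/2.15176 = 0.1054
Extrapolate from 86.0 m to 114.0 m: V₃ = 20.7 × (114.0/86.0)^0.1054 = 20.7 × 1.0301 = 21.3241 mph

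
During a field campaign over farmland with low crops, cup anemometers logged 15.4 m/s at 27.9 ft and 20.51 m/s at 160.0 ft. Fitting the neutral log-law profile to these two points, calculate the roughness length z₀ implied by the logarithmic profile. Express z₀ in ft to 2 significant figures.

Log law: V(z) ∝ ln(z/z₀). With r = V₁/V₂ = 15.4/20.51 = 0.75085,
r · ln(z₂/z₀) = ln(z₁/z₀) ⇒ ln z₀ = (ln z₁ − r·ln z₂)/(1 − r)
ln z₀ = (3.32863 − 0.75085×5.07517) / 0.24915 = -1.9349
z₀ = exp(-1.9349) = 0.1444 ft

z₀ ≈ 0.14 ft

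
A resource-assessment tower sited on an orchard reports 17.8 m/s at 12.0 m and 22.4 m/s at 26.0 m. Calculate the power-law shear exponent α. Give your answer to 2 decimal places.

Power law: V₂/V₁ = (z₂/z₁)^α ⇒ α = ln(V₂/V₁) / ln(z₂/z₁)
α = ln(22.4/17.8) / ln(26.0/12.0) = ln(1.2584) / ln(2.1667)
  = 0.22986 / 0.77319 = 0.29729

α ≈ 0.30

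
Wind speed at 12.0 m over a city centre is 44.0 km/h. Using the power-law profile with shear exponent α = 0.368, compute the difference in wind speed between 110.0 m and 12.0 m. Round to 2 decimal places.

Power law: V₂ = V₁ · (z₂/z₁)^α = 44.0 × (9.1667)^0.368 = 99.4367 km/h
ΔV = 99.4367 − 44.0 = 55.4367 km/h

55.44 km/h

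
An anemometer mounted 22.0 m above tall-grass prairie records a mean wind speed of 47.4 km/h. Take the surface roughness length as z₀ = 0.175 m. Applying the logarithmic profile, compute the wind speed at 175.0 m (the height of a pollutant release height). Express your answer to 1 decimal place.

Log law: V(z) ∝ ln(z/z₀), so V₂/V₁ = ln(z₂/z₀) / ln(z₁/z₀).
ln(175.0/0.175) = 6.9078, ln(22.0/0.175) = 4.8340
V₂ = 47.4 × 6.9078/4.8340 = 47.4 × 1.4290 = 67.7341 km/h

67.7 km/h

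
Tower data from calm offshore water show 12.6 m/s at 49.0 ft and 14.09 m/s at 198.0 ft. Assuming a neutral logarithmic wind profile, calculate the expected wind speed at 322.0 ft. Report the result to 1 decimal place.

Log law: V ∝ ln(z/z₀). From the pair, with r = V₁/V₂ = 0.89425,
ln z₀ = (ln z₁ − r·ln z₂)/(1 − r) = (3.8918 − 0.89425×5.2883)/0.10575 = -7.9171 → z₀ = 0.0003645 ft
V₃ = V₁ · ln(z₃/z₀)/ln(z₁/z₀) = 12.6 × 13.6916/11.8089 = 14.6089 m/s

14.6 m/s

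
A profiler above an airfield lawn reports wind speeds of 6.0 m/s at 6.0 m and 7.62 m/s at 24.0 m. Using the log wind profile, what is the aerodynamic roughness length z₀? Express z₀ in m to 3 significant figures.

z₀ ≈ 0.0353 m

Log law: V(z) ∝ ln(z/z₀). With r = V₁/V₂ = 6.0/7.62 = 0.78740,
r · ln(z₂/z₀) = ln(z₁/z₀) ⇒ ln z₀ = (ln z₁ − r·ln z₂)/(1 − r)
ln z₀ = (1.79176 − 0.78740×3.17805) / 0.21260 = -3.3427
z₀ = exp(-3.3427) = 0.03534 m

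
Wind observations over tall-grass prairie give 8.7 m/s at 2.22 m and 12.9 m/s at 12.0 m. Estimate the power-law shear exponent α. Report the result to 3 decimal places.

Power law: V₂/V₁ = (z₂/z₁)^α ⇒ α = ln(V₂/V₁) / ln(z₂/z₁)
α = ln(12.9/8.7) / ln(12.0/2.22) = ln(1.4828) / ln(5.4054)
  = 0.39390 / 1.68740 = 0.23344

α ≈ 0.233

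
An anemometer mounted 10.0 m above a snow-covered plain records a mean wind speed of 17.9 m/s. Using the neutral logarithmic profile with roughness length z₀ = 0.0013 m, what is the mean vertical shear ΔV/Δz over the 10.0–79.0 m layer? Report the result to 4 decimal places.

Log law: V₂ = V₁ · ln(z₂/z₀)/ln(z₁/z₀) = 17.9 × 11.0148/8.9480 = 22.0347 m/s
ΔV/Δz = (22.0347 − 17.9)/(79.0 − 10.0) = 4.1347/69.0000 = 0.05992 m/s/m

0.0599 m/s/m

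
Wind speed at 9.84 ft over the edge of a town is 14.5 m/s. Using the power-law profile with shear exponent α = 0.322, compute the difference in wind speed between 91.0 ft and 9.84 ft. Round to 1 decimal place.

Power law: V₂ = V₁ · (z₂/z₁)^α = 14.5 × (9.2480)^0.322 = 29.6780 m/s
ΔV = 29.6780 − 14.5 = 15.1780 m/s

15.2 m/s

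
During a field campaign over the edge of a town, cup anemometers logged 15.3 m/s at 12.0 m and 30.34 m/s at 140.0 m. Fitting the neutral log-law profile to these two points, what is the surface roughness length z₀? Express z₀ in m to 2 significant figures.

Log law: V(z) ∝ ln(z/z₀). With r = V₁/V₂ = 15.3/30.34 = 0.50428,
r · ln(z₂/z₀) = ln(z₁/z₀) ⇒ ln z₀ = (ln z₁ − r·ln z₂)/(1 − r)
ln z₀ = (2.48491 − 0.50428×4.94164) / 0.49572 = -0.0143
z₀ = exp(-0.0143) = 0.9858 m

z₀ ≈ 0.99 m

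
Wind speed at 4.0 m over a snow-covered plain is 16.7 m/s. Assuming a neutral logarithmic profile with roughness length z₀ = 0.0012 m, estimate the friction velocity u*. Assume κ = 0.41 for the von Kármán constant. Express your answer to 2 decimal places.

u* ≈ 0.84 m/s

Log law: V(z) = (u*/κ) · ln(z/z₀) ⇒ u* = κ · V / ln(z/z₀)
u* = 0.41 × 16.7 / ln(4.0/0.0012) = 0.41 × 16.7 / 8.1117
   = 6.8470 / 8.1117 = 0.8441 m/s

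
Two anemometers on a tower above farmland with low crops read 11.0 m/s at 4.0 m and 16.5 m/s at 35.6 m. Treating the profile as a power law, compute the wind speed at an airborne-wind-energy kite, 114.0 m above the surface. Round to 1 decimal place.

First find α: α = ln(V₂/V₁)/ln(z₂/z₁) = ln(16.5/11.0)/ln(35.6/4.0) = 0.40547/2.18605 = 0.1855
Extrapolate from 35.6 m to 114.0 m: V₃ = 16.5 × (114.0/35.6)^0.1855 = 16.5 × 1.2409 = 20.4755 m/s

20.5 m/s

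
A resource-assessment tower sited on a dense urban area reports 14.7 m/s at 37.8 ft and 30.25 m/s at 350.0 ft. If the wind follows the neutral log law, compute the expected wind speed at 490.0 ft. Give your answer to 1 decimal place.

32.6 m/s

Log law: V ∝ ln(z/z₀). From the pair, with r = V₁/V₂ = 0.48595,
ln z₀ = (ln z₁ − r·ln z₂)/(1 − r) = (3.6323 − 0.48595×5.8579)/0.51405 = 1.5283 → z₀ = 4.611 ft
V₃ = V₁ · ln(z₃/z₀)/ln(z₁/z₀) = 14.7 × 4.6661/2.1040 = 32.6009 m/s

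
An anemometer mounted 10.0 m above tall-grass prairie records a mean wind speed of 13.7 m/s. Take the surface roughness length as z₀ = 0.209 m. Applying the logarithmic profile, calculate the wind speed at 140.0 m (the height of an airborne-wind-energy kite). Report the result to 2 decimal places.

23.05 m/s

Log law: V(z) ∝ ln(z/z₀), so V₂/V₁ = ln(z₂/z₀) / ln(z₁/z₀).
ln(140.0/0.209) = 6.5071, ln(10.0/0.209) = 3.8680
V₂ = 13.7 × 6.5071/3.8680 = 13.7 × 1.6823 = 23.0472 m/s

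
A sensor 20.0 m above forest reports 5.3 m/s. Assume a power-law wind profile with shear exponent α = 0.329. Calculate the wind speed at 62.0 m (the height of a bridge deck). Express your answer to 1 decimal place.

7.7 m/s

Power-law profile: V₂ = V₁ · (z₂/z₁)^α
V₂ = 5.3 × (62.0/20.0)^0.329 = 5.3 × (3.1000)^0.329
    = 5.3 × 1.4510 = 7.6901 m/s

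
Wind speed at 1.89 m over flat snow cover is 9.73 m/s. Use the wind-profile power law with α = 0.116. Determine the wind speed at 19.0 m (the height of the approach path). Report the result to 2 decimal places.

12.72 m/s

Power-law profile: V₂ = V₁ · (z₂/z₁)^α
V₂ = 9.73 × (19.0/1.89)^0.116 = 9.73 × (10.0529)^0.116
    = 9.73 × 1.3070 = 12.7168 m/s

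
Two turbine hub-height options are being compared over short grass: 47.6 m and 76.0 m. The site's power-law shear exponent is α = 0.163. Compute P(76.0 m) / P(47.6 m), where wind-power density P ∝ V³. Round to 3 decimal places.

Speed ratio: V_B/V_A = (z_B/z_A)^α = (76.0/47.6)^0.163 = (1.5966)^0.163 = 1.07925
Power-density ratio: P_B/P_A = (V_B/V_A)³ = (1.07925)³ = 1.25709

1.257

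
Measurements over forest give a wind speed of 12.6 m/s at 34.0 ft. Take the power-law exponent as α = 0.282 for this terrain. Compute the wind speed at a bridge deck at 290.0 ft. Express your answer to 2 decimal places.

23.06 m/s

Power-law profile: V₂ = V₁ · (z₂/z₁)^α
V₂ = 12.6 × (290.0/34.0)^0.282 = 12.6 × (8.5294)^0.282
    = 12.6 × 1.8303 = 23.0616 m/s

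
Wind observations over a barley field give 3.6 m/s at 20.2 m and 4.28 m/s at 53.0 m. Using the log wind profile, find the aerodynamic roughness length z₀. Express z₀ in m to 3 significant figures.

Log law: V(z) ∝ ln(z/z₀). With r = V₁/V₂ = 3.6/4.28 = 0.84112,
r · ln(z₂/z₀) = ln(z₁/z₀) ⇒ ln z₀ = (ln z₁ − r·ln z₂)/(1 − r)
ln z₀ = (3.00568 − 0.84112×3.97029) / 0.15888 = -2.1011
z₀ = exp(-2.1011) = 0.1223 m

z₀ ≈ 0.122 m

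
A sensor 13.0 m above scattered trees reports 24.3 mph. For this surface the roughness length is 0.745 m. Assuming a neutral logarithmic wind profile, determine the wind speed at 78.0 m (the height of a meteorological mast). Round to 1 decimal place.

Log law: V(z) ∝ ln(z/z₀), so V₂/V₁ = ln(z₂/z₀) / ln(z₁/z₀).
ln(78.0/0.745) = 4.6511, ln(13.0/0.745) = 2.8593
V₂ = 24.3 × 4.6511/2.8593 = 24.3 × 1.6266 = 39.5273 mph

39.5 mph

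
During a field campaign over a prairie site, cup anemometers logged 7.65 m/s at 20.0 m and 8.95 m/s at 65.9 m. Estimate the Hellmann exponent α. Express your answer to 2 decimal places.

Power law: V₂/V₁ = (z₂/z₁)^α ⇒ α = ln(V₂/V₁) / ln(z₂/z₁)
α = ln(8.95/7.65) / ln(65.9/20.0) = ln(1.1699) / ln(3.2950)
  = 0.15695 / 1.19241 = 0.13162

α ≈ 0.13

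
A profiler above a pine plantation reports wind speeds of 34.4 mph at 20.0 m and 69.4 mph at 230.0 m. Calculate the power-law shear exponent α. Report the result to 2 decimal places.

Power law: V₂/V₁ = (z₂/z₁)^α ⇒ α = ln(V₂/V₁) / ln(z₂/z₁)
α = ln(69.4/34.4) / ln(230.0/20.0) = ln(2.0174) / ln(11.5000)
  = 0.70183 / 2.44235 = 0.28736

α ≈ 0.29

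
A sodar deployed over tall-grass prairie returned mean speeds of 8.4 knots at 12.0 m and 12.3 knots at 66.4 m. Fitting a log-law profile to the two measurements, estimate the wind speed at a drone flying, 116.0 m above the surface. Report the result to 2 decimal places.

13.57 knots

Log law: V ∝ ln(z/z₀). From the pair, with r = V₁/V₂ = 0.68293,
ln z₀ = (ln z₁ − r·ln z₂)/(1 − r) = (2.4849 − 0.68293×4.1957)/0.31707 = -1.1999 → z₀ = 0.3012 m
V₃ = V₁ · ln(z₃/z₀)/ln(z₁/z₀) = 8.4 × 5.9535/3.6848 = 13.5718 knots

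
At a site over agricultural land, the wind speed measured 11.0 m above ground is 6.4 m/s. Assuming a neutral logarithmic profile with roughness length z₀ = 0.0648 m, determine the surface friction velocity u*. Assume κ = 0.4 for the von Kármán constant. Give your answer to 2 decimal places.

u* ≈ 0.50 m/s

Log law: V(z) = (u*/κ) · ln(z/z₀) ⇒ u* = κ · V / ln(z/z₀)
u* = 0.4 × 6.4 / ln(11.0/0.0648) = 0.4 × 6.4 / 5.1343
   = 2.5600 / 5.1343 = 0.4986 m/s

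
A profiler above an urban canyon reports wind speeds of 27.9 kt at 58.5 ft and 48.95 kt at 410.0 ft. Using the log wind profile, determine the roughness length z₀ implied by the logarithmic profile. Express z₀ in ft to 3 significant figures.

z₀ ≈ 4.43 ft

Log law: V(z) ∝ ln(z/z₀). With r = V₁/V₂ = 27.9/48.95 = 0.56997,
r · ln(z₂/z₀) = ln(z₁/z₀) ⇒ ln z₀ = (ln z₁ − r·ln z₂)/(1 − r)
ln z₀ = (4.06903 − 0.56997×6.01616) / 0.43003 = 1.4883
z₀ = exp(1.4883) = 4.429 ft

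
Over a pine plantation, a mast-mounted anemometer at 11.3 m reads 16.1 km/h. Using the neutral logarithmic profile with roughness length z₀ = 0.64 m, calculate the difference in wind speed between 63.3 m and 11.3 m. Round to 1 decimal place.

Log law: V₂ = V₁ · ln(z₂/z₀)/ln(z₁/z₀) = 16.1 × 4.5942/2.8711 = 25.7624 km/h
ΔV = 25.7624 − 16.1 = 9.6624 km/h

9.7 km/h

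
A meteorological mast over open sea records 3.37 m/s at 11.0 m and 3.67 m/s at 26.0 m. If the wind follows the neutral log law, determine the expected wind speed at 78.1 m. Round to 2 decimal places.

4.05 m/s

Log law: V ∝ ln(z/z₀). From the pair, with r = V₁/V₂ = 0.91826,
ln z₀ = (ln z₁ − r·ln z₂)/(1 − r) = (2.3979 − 0.91826×3.2581)/0.08174 = -7.2650 → z₀ = 0.0006996 m
V₃ = V₁ · ln(z₃/z₀)/ln(z₁/z₀) = 3.37 × 11.6230/9.6629 = 4.0536 m/s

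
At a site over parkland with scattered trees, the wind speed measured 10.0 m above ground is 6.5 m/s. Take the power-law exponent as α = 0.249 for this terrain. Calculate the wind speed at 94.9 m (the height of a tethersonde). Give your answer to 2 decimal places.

Power-law profile: V₂ = V₁ · (z₂/z₁)^α
V₂ = 6.5 × (94.9/10.0)^0.249 = 6.5 × (9.4900)^0.249
    = 6.5 × 1.7512 = 11.3829 m/s

11.38 m/s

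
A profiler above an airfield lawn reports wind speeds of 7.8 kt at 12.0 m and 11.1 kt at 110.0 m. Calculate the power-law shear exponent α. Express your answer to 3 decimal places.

Power law: V₂/V₁ = (z₂/z₁)^α ⇒ α = ln(V₂/V₁) / ln(z₂/z₁)
α = ln(11.1/7.8) / ln(110.0/12.0) = ln(1.4231) / ln(9.1667)
  = 0.35282 / 2.21557 = 0.15925

α ≈ 0.159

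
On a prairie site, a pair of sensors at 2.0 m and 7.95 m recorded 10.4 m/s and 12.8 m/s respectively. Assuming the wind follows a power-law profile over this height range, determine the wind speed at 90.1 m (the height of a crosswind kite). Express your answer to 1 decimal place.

First find α: α = ln(V₂/V₁)/ln(z₂/z₁) = ln(12.8/10.4)/ln(7.95/2.0) = 0.20764/1.38002 = 0.1505
Extrapolate from 7.95 m to 90.1 m: V₃ = 12.8 × (90.1/7.95)^0.1505 = 12.8 × 1.4409 = 18.4438 m/s

18.4 m/s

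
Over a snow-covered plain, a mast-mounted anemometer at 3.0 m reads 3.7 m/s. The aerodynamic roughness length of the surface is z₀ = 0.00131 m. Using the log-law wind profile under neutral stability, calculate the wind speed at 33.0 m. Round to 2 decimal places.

4.85 m/s

Log law: V(z) ∝ ln(z/z₀), so V₂/V₁ = ln(z₂/z₀) / ln(z₁/z₀).
ln(33.0/0.00131) = 10.1342, ln(3.0/0.00131) = 7.7363
V₂ = 3.7 × 10.1342/7.7363 = 3.7 × 1.3100 = 4.8468 m/s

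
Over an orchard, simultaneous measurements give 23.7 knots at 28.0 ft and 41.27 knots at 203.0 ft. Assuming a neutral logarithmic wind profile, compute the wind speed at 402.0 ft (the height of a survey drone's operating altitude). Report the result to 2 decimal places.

Log law: V ∝ ln(z/z₀). From the pair, with r = V₁/V₂ = 0.57427,
ln z₀ = (ln z₁ − r·ln z₂)/(1 − r) = (3.3322 − 0.57427×5.3132)/0.42573 = 0.6601 → z₀ = 1.935 ft
V₃ = V₁ · ln(z₃/z₀)/ln(z₁/z₀) = 23.7 × 5.3364/2.6722 = 47.3299 knots

47.33 knots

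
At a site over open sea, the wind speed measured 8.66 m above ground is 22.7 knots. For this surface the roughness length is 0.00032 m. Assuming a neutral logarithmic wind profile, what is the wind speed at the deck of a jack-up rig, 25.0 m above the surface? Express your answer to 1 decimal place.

Log law: V(z) ∝ ln(z/z₀), so V₂/V₁ = ln(z₂/z₀) / ln(z₁/z₀).
ln(25.0/0.00032) = 11.2661, ln(8.66/0.00032) = 10.2059
V₂ = 22.7 × 11.2661/10.2059 = 22.7 × 1.1039 = 25.0580 knots

25.1 knots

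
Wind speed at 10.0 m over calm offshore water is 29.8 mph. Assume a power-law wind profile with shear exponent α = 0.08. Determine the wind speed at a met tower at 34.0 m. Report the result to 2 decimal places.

Power-law profile: V₂ = V₁ · (z₂/z₁)^α
V₂ = 29.8 × (34.0/10.0)^0.08 = 29.8 × (3.4000)^0.08
    = 29.8 × 1.1029 = 32.8651 mph

32.87 mph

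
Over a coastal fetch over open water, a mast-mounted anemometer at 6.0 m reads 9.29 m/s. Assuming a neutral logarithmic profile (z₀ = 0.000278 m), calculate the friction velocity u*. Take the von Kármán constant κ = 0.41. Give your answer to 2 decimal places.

Log law: V(z) = (u*/κ) · ln(z/z₀) ⇒ u* = κ · V / ln(z/z₀)
u* = 0.41 × 9.29 / ln(6.0/0.000278) = 0.41 × 9.29 / 9.9796
   = 3.8089 / 9.9796 = 0.3817 m/s

u* ≈ 0.38 m/s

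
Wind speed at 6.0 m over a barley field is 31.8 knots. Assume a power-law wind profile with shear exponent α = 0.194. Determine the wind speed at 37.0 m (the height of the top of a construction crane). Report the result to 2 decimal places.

45.26 knots

Power-law profile: V₂ = V₁ · (z₂/z₁)^α
V₂ = 31.8 × (37.0/6.0)^0.194 = 31.8 × (6.1667)^0.194
    = 31.8 × 1.4232 = 45.2582 knots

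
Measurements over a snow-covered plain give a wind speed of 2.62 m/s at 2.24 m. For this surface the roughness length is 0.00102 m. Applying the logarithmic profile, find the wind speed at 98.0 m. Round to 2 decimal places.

Log law: V(z) ∝ ln(z/z₀), so V₂/V₁ = ln(z₂/z₀) / ln(z₁/z₀).
ln(98.0/0.00102) = 11.4729, ln(2.24/0.00102) = 7.6944
V₂ = 2.62 × 11.4729/7.6944 = 2.62 × 1.4911 = 3.9066 m/s

3.91 m/s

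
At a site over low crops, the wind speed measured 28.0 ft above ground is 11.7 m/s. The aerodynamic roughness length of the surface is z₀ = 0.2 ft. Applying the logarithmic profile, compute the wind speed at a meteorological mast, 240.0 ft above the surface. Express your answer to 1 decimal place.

16.8 m/s

Log law: V(z) ∝ ln(z/z₀), so V₂/V₁ = ln(z₂/z₀) / ln(z₁/z₀).
ln(240.0/0.2) = 7.0901, ln(28.0/0.2) = 4.9416
V₂ = 11.7 × 7.0901/4.9416 = 11.7 × 1.4348 = 16.7867 m/s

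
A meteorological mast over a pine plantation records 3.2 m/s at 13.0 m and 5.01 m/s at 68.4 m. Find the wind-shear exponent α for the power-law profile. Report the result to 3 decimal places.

Power law: V₂/V₁ = (z₂/z₁)^α ⇒ α = ln(V₂/V₁) / ln(z₂/z₁)
α = ln(5.01/3.2) / ln(68.4/13.0) = ln(1.5656) / ln(5.2615)
  = 0.44829 / 1.66042 = 0.26998

α ≈ 0.270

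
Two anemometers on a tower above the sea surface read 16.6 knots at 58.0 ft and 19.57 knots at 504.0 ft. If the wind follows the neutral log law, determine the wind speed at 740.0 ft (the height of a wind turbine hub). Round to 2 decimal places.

20.10 knots

Log law: V ∝ ln(z/z₀). From the pair, with r = V₁/V₂ = 0.84824,
ln z₀ = (ln z₁ − r·ln z₂)/(1 − r) = (4.0604 − 0.84824×6.2226)/0.15176 = -8.0242 → z₀ = 0.0003274 ft
V₃ = V₁ · ln(z₃/z₀)/ln(z₁/z₀) = 16.6 × 14.6309/12.0847 = 20.0976 knots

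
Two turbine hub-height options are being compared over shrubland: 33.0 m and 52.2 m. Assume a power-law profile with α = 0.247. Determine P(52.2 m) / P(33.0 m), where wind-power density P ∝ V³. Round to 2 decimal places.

Speed ratio: V_B/V_A = (z_B/z_A)^α = (52.2/33.0)^0.247 = (1.5818)^0.247 = 1.11993
Power-density ratio: P_B/P_A = (V_B/V_A)³ = (1.11993)³ = 1.40467

1.40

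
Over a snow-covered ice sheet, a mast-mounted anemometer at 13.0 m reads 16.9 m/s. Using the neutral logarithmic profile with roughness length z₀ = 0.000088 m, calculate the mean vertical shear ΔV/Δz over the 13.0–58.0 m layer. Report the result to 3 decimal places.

0.047 m/s/m

Log law: V₂ = V₁ · ln(z₂/z₀)/ln(z₁/z₀) = 16.9 × 13.3986/11.9031 = 19.0233 m/s
ΔV/Δz = (19.0233 − 16.9)/(58.0 − 13.0) = 2.1233/45.0000 = 0.04718 m/s/m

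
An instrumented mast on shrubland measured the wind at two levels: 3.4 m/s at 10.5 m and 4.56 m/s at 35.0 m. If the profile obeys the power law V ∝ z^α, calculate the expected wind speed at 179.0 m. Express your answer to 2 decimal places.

First find α: α = ln(V₂/V₁)/ln(z₂/z₁) = ln(4.56/3.4)/ln(35.0/10.5) = 0.29355/1.20397 = 0.2438
Extrapolate from 35.0 m to 179.0 m: V₃ = 4.56 × (179.0/35.0)^0.2438 = 4.56 × 1.4887 = 6.7886 m/s

6.79 m/s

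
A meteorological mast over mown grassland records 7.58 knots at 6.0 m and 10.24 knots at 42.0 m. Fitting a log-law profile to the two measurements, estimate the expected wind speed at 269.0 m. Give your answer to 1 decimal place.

Log law: V ∝ ln(z/z₀). From the pair, with r = V₁/V₂ = 0.74023,
ln z₀ = (ln z₁ − r·ln z₂)/(1 − r) = (1.7918 − 0.74023×3.7377)/0.25977 = -3.7534 → z₀ = 0.02344 m
V₃ = V₁ · ln(z₃/z₀)/ln(z₁/z₀) = 7.58 × 9.3481/5.5451 = 12.7785 knots

12.8 knots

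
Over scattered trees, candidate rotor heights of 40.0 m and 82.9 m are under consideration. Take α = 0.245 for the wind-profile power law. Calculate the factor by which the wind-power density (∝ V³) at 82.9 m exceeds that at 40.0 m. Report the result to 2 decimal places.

Speed ratio: V_B/V_A = (z_B/z_A)^α = (82.9/40.0)^0.245 = (2.0725)^0.245 = 1.19548
Power-density ratio: P_B/P_A = (V_B/V_A)³ = (1.19548)³ = 1.70853

1.71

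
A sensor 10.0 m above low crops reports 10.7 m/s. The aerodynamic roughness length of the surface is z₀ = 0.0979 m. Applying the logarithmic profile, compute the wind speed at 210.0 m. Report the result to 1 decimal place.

17.7 m/s

Log law: V(z) ∝ ln(z/z₀), so V₂/V₁ = ln(z₂/z₀) / ln(z₁/z₀).
ln(210.0/0.0979) = 7.6709, ln(10.0/0.0979) = 4.6264
V₂ = 10.7 × 7.6709/4.6264 = 10.7 × 1.6581 = 17.7414 m/s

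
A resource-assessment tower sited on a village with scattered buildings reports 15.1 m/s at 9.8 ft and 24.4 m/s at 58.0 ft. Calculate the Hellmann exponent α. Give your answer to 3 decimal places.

Power law: V₂/V₁ = (z₂/z₁)^α ⇒ α = ln(V₂/V₁) / ln(z₂/z₁)
α = ln(24.4/15.1) / ln(58.0/9.8) = ln(1.6159) / ln(5.9184)
  = 0.47989 / 1.77806 = 0.26989

α ≈ 0.270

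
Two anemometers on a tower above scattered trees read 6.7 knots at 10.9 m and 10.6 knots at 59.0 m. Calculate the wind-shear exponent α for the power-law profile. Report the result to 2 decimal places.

Power law: V₂/V₁ = (z₂/z₁)^α ⇒ α = ln(V₂/V₁) / ln(z₂/z₁)
α = ln(10.6/6.7) / ln(59.0/10.9) = ln(1.5821) / ln(5.4128)
  = 0.45875 / 1.68877 = 0.27164

α ≈ 0.27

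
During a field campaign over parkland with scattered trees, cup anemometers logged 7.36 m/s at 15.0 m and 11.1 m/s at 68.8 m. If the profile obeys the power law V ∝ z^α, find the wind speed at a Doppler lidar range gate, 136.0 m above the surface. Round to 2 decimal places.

First find α: α = ln(V₂/V₁)/ln(z₂/z₁) = ln(11.1/7.36)/ln(68.8/15.0) = 0.41089/1.52315 = 0.2698
Extrapolate from 68.8 m to 136.0 m: V₃ = 11.1 × (136.0/68.8)^0.2698 = 11.1 × 1.2018 = 13.3401 m/s

13.34 m/s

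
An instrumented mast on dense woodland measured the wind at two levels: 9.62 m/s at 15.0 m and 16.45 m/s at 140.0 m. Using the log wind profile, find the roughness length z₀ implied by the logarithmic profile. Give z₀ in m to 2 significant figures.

z₀ ≈ 0.65 m

Log law: V(z) ∝ ln(z/z₀). With r = V₁/V₂ = 9.62/16.45 = 0.58480,
r · ln(z₂/z₀) = ln(z₁/z₀) ⇒ ln z₀ = (ln z₁ − r·ln z₂)/(1 − r)
ln z₀ = (2.70805 − 0.58480×4.94164) / 0.41520 = -0.4379
z₀ = exp(-0.4379) = 0.6454 m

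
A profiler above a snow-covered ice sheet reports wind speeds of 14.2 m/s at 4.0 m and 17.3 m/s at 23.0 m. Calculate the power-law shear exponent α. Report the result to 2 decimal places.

Power law: V₂/V₁ = (z₂/z₁)^α ⇒ α = ln(V₂/V₁) / ln(z₂/z₁)
α = ln(17.3/14.2) / ln(23.0/4.0) = ln(1.2183) / ln(5.7500)
  = 0.19746 / 1.74920 = 0.11289

α ≈ 0.11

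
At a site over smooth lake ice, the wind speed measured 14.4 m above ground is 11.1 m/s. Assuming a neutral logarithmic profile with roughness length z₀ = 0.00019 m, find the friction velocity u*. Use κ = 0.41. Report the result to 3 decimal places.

u* ≈ 0.405 m/s

Log law: V(z) = (u*/κ) · ln(z/z₀) ⇒ u* = κ · V / ln(z/z₀)
u* = 0.41 × 11.1 / ln(14.4/0.00019) = 0.41 × 11.1 / 11.2357
   = 4.5510 / 11.2357 = 0.4050 m/s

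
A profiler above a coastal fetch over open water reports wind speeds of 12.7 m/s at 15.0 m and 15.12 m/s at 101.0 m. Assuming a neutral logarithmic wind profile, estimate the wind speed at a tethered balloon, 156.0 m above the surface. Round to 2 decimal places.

Log law: V ∝ ln(z/z₀). From the pair, with r = V₁/V₂ = 0.83995,
ln z₀ = (ln z₁ − r·ln z₂)/(1 − r) = (2.7081 − 0.83995×4.6151)/0.16005 = -7.3001 → z₀ = 0.0006755 m
V₃ = V₁ · ln(z₃/z₀)/ln(z₁/z₀) = 12.7 × 12.3500/10.0082 = 15.6717 m/s

15.67 m/s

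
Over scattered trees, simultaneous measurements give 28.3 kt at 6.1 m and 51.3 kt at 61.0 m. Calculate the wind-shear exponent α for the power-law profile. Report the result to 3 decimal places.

α ≈ 0.258

Power law: V₂/V₁ = (z₂/z₁)^α ⇒ α = ln(V₂/V₁) / ln(z₂/z₁)
α = ln(51.3/28.3) / ln(61.0/6.1) = ln(1.8127) / ln(10.0000)
  = 0.59483 / 2.30259 = 0.25833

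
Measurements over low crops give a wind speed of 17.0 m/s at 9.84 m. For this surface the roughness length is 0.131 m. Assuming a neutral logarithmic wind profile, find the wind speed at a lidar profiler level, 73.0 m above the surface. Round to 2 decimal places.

Log law: V(z) ∝ ln(z/z₀), so V₂/V₁ = ln(z₂/z₀) / ln(z₁/z₀).
ln(73.0/0.131) = 6.3230, ln(9.84/0.131) = 4.3190
V₂ = 17.0 × 6.3230/4.3190 = 17.0 × 1.4640 = 24.8879 m/s

24.89 m/s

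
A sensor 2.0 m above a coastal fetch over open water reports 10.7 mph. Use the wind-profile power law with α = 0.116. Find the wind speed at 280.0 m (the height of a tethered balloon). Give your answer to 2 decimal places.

Power-law profile: V₂ = V₁ · (z₂/z₁)^α
V₂ = 10.7 × (280.0/2.0)^0.116 = 10.7 × (140.0000)^0.116
    = 10.7 × 1.7740 = 18.9817 mph

18.98 mph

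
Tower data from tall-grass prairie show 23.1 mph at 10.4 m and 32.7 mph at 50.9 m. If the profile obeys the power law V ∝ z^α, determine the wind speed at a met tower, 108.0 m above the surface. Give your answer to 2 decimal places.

First find α: α = ln(V₂/V₁)/ln(z₂/z₁) = ln(32.7/23.1)/ln(50.9/10.4) = 0.34754/1.58806 = 0.2188
Extrapolate from 50.9 m to 108.0 m: V₃ = 32.7 × (108.0/50.9)^0.2188 = 32.7 × 1.1790 = 38.5520 mph

38.55 mph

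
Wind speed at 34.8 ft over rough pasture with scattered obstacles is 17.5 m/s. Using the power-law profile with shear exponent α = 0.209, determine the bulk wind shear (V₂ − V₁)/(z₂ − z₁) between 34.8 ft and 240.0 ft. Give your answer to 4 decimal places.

0.0424 m/s/ft

Power law: V₂ = V₁ · (z₂/z₁)^α = 17.5 × (6.8966)^0.209 = 26.2007 m/s
ΔV/Δz = (26.2007 − 17.5)/(240.0 − 34.8) = 8.7007/205.2000 = 0.04240 m/s/ft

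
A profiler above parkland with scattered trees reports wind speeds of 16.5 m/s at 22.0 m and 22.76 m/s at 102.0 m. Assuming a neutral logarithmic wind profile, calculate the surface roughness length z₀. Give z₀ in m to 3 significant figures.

z₀ ≈ 0.386 m

Log law: V(z) ∝ ln(z/z₀). With r = V₁/V₂ = 16.5/22.76 = 0.72496,
r · ln(z₂/z₀) = ln(z₁/z₀) ⇒ ln z₀ = (ln z₁ − r·ln z₂)/(1 − r)
ln z₀ = (3.09104 − 0.72496×4.62497) / 0.27504 = -0.9521
z₀ = exp(-0.9521) = 0.3859 m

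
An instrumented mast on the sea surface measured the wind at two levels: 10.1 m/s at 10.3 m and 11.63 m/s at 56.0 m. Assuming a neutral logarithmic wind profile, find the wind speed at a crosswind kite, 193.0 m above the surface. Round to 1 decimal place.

Log law: V ∝ ln(z/z₀). From the pair, with r = V₁/V₂ = 0.86844,
ln z₀ = (ln z₁ − r·ln z₂)/(1 − r) = (2.3321 − 0.86844×4.0254)/0.13156 = -8.8452 → z₀ = 0.0001441 m
V₃ = V₁ · ln(z₃/z₀)/ln(z₁/z₀) = 10.1 × 14.1079/11.1774 = 12.7481 m/s

12.7 m/s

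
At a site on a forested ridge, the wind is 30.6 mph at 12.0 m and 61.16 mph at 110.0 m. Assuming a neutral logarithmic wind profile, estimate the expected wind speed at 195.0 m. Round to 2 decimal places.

69.06 mph

Log law: V ∝ ln(z/z₀). From the pair, with r = V₁/V₂ = 0.50033,
ln z₀ = (ln z₁ − r·ln z₂)/(1 − r) = (2.4849 − 0.50033×4.7005)/0.49967 = 0.2664 → z₀ = 1.305 m
V₃ = V₁ · ln(z₃/z₀)/ln(z₁/z₀) = 30.6 × 5.0066/2.2185 = 69.0569 mph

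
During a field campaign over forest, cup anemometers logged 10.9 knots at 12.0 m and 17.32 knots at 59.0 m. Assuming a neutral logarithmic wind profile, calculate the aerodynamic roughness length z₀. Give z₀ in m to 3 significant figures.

z₀ ≈ 0.803 m

Log law: V(z) ∝ ln(z/z₀). With r = V₁/V₂ = 10.9/17.32 = 0.62933,
r · ln(z₂/z₀) = ln(z₁/z₀) ⇒ ln z₀ = (ln z₁ − r·ln z₂)/(1 − r)
ln z₀ = (2.48491 − 0.62933×4.07754) / 0.37067 = -0.2191
z₀ = exp(-0.2191) = 0.8032 m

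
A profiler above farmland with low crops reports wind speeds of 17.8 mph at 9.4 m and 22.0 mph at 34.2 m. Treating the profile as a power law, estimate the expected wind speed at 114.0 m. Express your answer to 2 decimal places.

26.80 mph

First find α: α = ln(V₂/V₁)/ln(z₂/z₁) = ln(22.0/17.8)/ln(34.2/9.4) = 0.21184/1.29152 = 0.1640
Extrapolate from 34.2 m to 114.0 m: V₃ = 22.0 × (114.0/34.2)^0.1640 = 22.0 × 1.2183 = 26.8034 mph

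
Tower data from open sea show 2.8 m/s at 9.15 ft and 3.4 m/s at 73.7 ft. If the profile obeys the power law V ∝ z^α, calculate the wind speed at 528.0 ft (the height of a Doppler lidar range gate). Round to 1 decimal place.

4.1 m/s

First find α: α = ln(V₂/V₁)/ln(z₂/z₁) = ln(3.4/2.8)/ln(73.7/9.15) = 0.19416/2.08625 = 0.0931
Extrapolate from 73.7 ft to 528.0 ft: V₃ = 3.4 × (528.0/73.7)^0.0931 = 3.4 × 1.2011 = 4.0838 m/s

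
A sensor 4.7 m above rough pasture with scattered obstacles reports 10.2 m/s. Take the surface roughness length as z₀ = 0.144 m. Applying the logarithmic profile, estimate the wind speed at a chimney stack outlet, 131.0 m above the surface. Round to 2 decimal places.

19.94 m/s

Log law: V(z) ∝ ln(z/z₀), so V₂/V₁ = ln(z₂/z₀) / ln(z₁/z₀).
ln(131.0/0.144) = 6.8131, ln(4.7/0.144) = 3.4855
V₂ = 10.2 × 6.8131/3.4855 = 10.2 × 1.9547 = 19.9380 m/s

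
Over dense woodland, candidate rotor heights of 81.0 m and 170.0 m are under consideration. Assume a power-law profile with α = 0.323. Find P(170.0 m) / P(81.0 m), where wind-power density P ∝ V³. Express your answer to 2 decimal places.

2.05

Speed ratio: V_B/V_A = (z_B/z_A)^α = (170.0/81.0)^0.323 = (2.0988)^0.323 = 1.27056
Power-density ratio: P_B/P_A = (V_B/V_A)³ = (1.27056)³ = 2.05108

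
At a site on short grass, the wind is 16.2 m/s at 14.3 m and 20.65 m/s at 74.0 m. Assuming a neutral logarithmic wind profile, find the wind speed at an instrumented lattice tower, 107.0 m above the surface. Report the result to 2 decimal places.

Log law: V ∝ ln(z/z₀). From the pair, with r = V₁/V₂ = 0.78450,
ln z₀ = (ln z₁ − r·ln z₂)/(1 − r) = (2.6603 − 0.78450×4.3041)/0.21550 = -3.3239 → z₀ = 0.03601 m
V₃ = V₁ · ln(z₃/z₀)/ln(z₁/z₀) = 16.2 × 7.9968/5.9842 = 21.6483 m/s

21.65 m/s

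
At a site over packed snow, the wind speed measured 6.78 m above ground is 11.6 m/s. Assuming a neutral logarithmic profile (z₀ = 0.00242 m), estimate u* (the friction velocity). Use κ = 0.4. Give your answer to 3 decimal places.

u* ≈ 0.585 m/s

Log law: V(z) = (u*/κ) · ln(z/z₀) ⇒ u* = κ · V / ln(z/z₀)
u* = 0.4 × 11.6 / ln(6.78/0.00242) = 0.4 × 11.6 / 7.9380
   = 4.6400 / 7.9380 = 0.5845 m/s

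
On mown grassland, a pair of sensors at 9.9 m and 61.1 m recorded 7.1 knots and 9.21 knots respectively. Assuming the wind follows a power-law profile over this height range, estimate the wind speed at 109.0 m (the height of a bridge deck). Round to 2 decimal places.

10.00 knots

First find α: α = ln(V₂/V₁)/ln(z₂/z₁) = ln(9.21/7.1)/ln(61.1/9.9) = 0.26020/1.81998 = 0.1430
Extrapolate from 61.1 m to 109.0 m: V₃ = 9.21 × (109.0/61.1)^0.1430 = 9.21 × 1.0863 = 10.0046 knots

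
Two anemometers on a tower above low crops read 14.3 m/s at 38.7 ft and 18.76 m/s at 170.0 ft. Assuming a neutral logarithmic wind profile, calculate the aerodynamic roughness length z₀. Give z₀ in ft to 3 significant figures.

Log law: V(z) ∝ ln(z/z₀). With r = V₁/V₂ = 14.3/18.76 = 0.76226,
r · ln(z₂/z₀) = ln(z₁/z₀) ⇒ ln z₀ = (ln z₁ − r·ln z₂)/(1 − r)
ln z₀ = (3.65584 − 0.76226×5.13580) / 0.23774 = -1.0893
z₀ = exp(-1.0893) = 0.3364 ft

z₀ ≈ 0.336 ft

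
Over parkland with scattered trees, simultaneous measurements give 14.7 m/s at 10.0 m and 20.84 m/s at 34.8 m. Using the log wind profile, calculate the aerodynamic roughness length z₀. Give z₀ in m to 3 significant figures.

z₀ ≈ 0.505 m

Log law: V(z) ∝ ln(z/z₀). With r = V₁/V₂ = 14.7/20.84 = 0.70537,
r · ln(z₂/z₀) = ln(z₁/z₀) ⇒ ln z₀ = (ln z₁ − r·ln z₂)/(1 − r)
ln z₀ = (2.30259 − 0.70537×3.54962) / 0.29463 = -0.6830
z₀ = exp(-0.6830) = 0.5051 m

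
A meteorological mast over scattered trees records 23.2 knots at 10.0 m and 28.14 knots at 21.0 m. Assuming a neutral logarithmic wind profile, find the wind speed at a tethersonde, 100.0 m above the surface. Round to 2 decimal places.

38.53 knots

Log law: V ∝ ln(z/z₀). From the pair, with r = V₁/V₂ = 0.82445,
ln z₀ = (ln z₁ − r·ln z₂)/(1 − r) = (2.3026 − 0.82445×3.0445)/0.17555 = -1.1818 → z₀ = 0.3067 m
V₃ = V₁ · ln(z₃/z₀)/ln(z₁/z₀) = 23.2 × 5.7870/3.4844 = 38.5312 knots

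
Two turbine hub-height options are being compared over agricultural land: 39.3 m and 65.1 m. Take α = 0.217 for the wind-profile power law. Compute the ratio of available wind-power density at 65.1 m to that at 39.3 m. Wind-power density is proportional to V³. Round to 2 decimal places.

1.39

Speed ratio: V_B/V_A = (z_B/z_A)^α = (65.1/39.3)^0.217 = (1.6565)^0.217 = 1.11574
Power-density ratio: P_B/P_A = (V_B/V_A)³ = (1.11574)³ = 1.38897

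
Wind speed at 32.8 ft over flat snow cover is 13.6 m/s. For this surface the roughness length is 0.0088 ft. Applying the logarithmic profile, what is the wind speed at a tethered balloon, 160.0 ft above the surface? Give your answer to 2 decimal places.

Log law: V(z) ∝ ln(z/z₀), so V₂/V₁ = ln(z₂/z₀) / ln(z₁/z₀).
ln(160.0/0.0088) = 9.8082, ln(32.8/0.0088) = 8.2234
V₂ = 13.6 × 9.8082/8.2234 = 13.6 × 1.1927 = 16.2209 m/s

16.22 m/s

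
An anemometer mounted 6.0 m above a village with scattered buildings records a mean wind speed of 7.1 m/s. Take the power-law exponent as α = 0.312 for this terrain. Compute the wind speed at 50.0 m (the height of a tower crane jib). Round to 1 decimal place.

13.8 m/s

Power-law profile: V₂ = V₁ · (z₂/z₁)^α
V₂ = 7.1 × (50.0/6.0)^0.312 = 7.1 × (8.3333)^0.312
    = 7.1 × 1.9377 = 13.7580 m/s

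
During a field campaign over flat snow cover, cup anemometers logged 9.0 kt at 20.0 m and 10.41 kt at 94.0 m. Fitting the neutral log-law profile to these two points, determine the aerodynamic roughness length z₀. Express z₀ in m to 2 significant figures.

z₀ ≈ 0.0010 m

Log law: V(z) ∝ ln(z/z₀). With r = V₁/V₂ = 9.0/10.41 = 0.86455,
r · ln(z₂/z₀) = ln(z₁/z₀) ⇒ ln z₀ = (ln z₁ − r·ln z₂)/(1 − r)
ln z₀ = (2.99573 − 0.86455×4.54329) / 0.13545 = -6.8823
z₀ = exp(-6.8823) = 0.001026 m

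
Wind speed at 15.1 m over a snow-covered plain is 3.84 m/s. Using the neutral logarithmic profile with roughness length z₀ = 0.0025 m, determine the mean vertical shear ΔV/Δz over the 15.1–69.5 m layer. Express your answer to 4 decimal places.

Log law: V₂ = V₁ · ln(z₂/z₀)/ln(z₁/z₀) = 3.84 × 10.2328/8.7062 = 4.5133 m/s
ΔV/Δz = (4.5133 − 3.84)/(69.5 − 15.1) = 0.6733/54.4000 = 0.01238 m/s/m

0.0124 m/s/m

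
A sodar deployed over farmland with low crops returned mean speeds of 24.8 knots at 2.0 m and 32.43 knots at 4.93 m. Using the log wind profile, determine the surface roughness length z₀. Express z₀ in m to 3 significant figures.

z₀ ≈ 0.107 m

Log law: V(z) ∝ ln(z/z₀). With r = V₁/V₂ = 24.8/32.43 = 0.76472,
r · ln(z₂/z₀) = ln(z₁/z₀) ⇒ ln z₀ = (ln z₁ − r·ln z₂)/(1 − r)
ln z₀ = (0.69315 − 0.76472×1.59534) / 0.23528 = -2.2393
z₀ = exp(-2.2393) = 0.1065 m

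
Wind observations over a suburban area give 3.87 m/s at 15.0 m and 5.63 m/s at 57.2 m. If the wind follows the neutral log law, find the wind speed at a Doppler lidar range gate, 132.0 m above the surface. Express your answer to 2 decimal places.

6.73 m/s

Log law: V ∝ ln(z/z₀). From the pair, with r = V₁/V₂ = 0.68739,
ln z₀ = (ln z₁ − r·ln z₂)/(1 − r) = (2.7081 − 0.68739×4.0466)/0.31261 = -0.2351 → z₀ = 0.7905 m
V₃ = V₁ · ln(z₃/z₀)/ln(z₁/z₀) = 3.87 × 5.1179/2.9432 = 6.7296 m/s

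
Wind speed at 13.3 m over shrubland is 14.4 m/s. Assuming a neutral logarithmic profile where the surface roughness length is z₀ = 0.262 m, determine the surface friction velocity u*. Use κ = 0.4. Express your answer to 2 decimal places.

u* ≈ 1.47 m/s

Log law: V(z) = (u*/κ) · ln(z/z₀) ⇒ u* = κ · V / ln(z/z₀)
u* = 0.4 × 14.4 / ln(13.3/0.262) = 0.4 × 14.4 / 3.9272
   = 5.7600 / 3.9272 = 1.4667 m/s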